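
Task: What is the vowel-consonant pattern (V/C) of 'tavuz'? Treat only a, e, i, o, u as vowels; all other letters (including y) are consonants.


Letter mapping: t = C, a = V, v = C, u = V, z = C.

CVCVC


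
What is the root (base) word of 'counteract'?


Remove prefix 'counter' from 'counteract' to get root 'act'.

act


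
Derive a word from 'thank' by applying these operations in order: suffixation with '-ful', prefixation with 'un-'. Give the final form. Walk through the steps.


Step 1: Add suffix '-ful' to 'thank' = 'thankful'
Step 2: Add prefix 'un-' to 'thankful' = 'unthankful'

unthankful


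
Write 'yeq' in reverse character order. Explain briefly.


Reverse 'yeq' character by character: 'qey'.

qey


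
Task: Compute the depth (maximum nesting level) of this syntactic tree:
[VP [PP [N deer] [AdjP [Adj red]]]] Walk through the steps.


Count bracket nesting levels:
'[' at pos 0: depth = 1
'[' at pos 4: depth = 2
'[' at pos 8: depth = 3
'[' at pos 17: depth = 3
'[' at pos 23: depth = 4
Maximum depth reached: 4

4


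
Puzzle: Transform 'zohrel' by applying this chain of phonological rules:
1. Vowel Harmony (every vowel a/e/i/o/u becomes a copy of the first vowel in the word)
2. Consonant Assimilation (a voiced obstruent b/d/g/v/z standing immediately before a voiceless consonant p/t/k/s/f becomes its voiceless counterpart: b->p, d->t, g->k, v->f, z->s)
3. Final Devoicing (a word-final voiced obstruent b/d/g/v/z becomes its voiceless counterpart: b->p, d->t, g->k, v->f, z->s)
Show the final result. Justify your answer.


Starting form: 'zohrel'
Rule 1: Vowel Harmony: all vowels become 'o' (matching first vowel). 'zohrel' -> 'zohrol'
Rule 2: Consonant Assimilation: no voiced obstruent (b/d/g/v/z) stands immediately before a voiceless consonant (p/t/k/s/f). No change.
Rule 3: Final Devoicing: final consonant 'l' is not one of the voiced obstruents b/d/g/v/z. No change.
Final form: 'zohrol'

zohrol


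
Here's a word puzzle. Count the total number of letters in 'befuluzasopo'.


Spell out 'befuluzasopo' and number each letter: b(1), e(2), f(3), u(4), l(5), u(6), z(7), a(8), s(9), o(10), p(11), o(12). Total: 12 letters.

12


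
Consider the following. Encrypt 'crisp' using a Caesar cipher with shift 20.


Shift each letter by 20: c -> w, r -> l, i -> c, s -> m, p -> j. Result: 'wlcmj'.

wlcmj


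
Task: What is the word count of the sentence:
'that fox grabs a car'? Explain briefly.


Split into words: that | fox | grabs | a | car = 5 words.

5


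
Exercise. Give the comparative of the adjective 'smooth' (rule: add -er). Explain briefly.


Apply comparative formation (add -er): 'smooth' -> 'smoother'.

smoother


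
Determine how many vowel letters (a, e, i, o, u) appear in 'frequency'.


Vowels in 'frequency': e, u, e = 3 vowels.

3


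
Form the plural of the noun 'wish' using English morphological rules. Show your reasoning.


Apply rule: Add -es (sibilant/fricative ending). 'wish' becomes 'wishes'.

wishes


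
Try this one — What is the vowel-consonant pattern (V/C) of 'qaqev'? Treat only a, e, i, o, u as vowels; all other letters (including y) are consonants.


Letter mapping: q = C, a = V, q = C, e = V, v = C.

CVCVC


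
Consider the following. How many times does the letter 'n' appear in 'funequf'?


Letter 'n' in 'funequf': found at position(s) 3 = 1 occurrence(s).

1


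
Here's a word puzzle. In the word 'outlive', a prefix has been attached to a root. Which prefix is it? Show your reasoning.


The word 'outlive' = 'out' (prefix) + 'live' (root). The prefix is 'out'.

out


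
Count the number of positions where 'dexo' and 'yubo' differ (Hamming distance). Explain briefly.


Alignment:
Position 1: 'd' vs 'y' = DIFFER
Position 2: 'e' vs 'u' = DIFFER
Position 3: 'x' vs 'b' = DIFFER
Position 4: 'o' vs 'o' = match
Total differences: 3

3


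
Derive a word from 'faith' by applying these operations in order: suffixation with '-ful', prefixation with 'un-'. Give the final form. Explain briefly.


Step 1: Add suffix '-ful' to 'faith' = 'faithful'
Step 2: Add prefix 'un-' to 'faithful' = 'unfaithful'

unfaithful


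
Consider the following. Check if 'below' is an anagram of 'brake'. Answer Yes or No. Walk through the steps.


Sorted letters of 'below': 'below'
Sorted letters of 'brake': 'abekr'
They do not match.

No


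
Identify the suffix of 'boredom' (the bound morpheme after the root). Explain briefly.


The word 'boredom' = 'bore' (root) + '-dom' (suffix). The suffix is '-dom'.

dom


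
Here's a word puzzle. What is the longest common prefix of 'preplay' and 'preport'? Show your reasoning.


Compare from the start: 4 characters match: 'prep'. Mismatch at position 5: 'l' vs 'o'.

prep


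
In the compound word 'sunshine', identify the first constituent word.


Split 'sunshine' into 'sun' + 'shine'. The first part is 'sun'.

sun


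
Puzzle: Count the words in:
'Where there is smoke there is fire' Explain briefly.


Split into words: Where | there | is | smoke | there | is | fire = 7 words.

7


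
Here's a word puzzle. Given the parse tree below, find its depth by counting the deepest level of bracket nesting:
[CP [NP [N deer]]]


Count bracket nesting levels:
'[' at pos 0: depth = 1
'[' at pos 4: depth = 2
'[' at pos 8: depth = 3
Maximum depth reached: 3

3


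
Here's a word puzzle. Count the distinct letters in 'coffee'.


Unique letters in 'coffee': {c, e, f, o} = 4 distinct letters.

4


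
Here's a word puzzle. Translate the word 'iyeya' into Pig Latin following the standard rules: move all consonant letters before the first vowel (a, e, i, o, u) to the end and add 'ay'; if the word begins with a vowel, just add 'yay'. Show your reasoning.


'iyeya' starts with a vowel, so add 'yay': 'iyeyayay'.

iyeyayay


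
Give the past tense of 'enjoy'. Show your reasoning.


Apply rule: Add -ed. 'enjoy' becomes 'enjoyed'.

enjoyed


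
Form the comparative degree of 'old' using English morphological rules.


Apply comparative formation (add -er): 'old' -> 'older'.

older


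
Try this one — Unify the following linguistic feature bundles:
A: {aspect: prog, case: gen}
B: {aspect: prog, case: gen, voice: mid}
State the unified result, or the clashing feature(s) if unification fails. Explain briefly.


Compare features:
aspect: A=prog vs B=prog -> unified: prog
case: A=gen vs B=gen -> unified: gen
voice: A=_ vs B=mid -> unified: mid
No clashes found.

Unified: {aspect: prog, case: gen, voice: mid}


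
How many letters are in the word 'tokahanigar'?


Spell out 'tokahanigar' and number each letter: t(1), o(2), k(3), a(4), h(5), a(6), n(7), i(8), g(9), a(10), r(11). Total: 11 letters.

11


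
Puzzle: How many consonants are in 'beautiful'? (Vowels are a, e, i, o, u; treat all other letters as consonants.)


Consonants in 'beautiful': b, t, f, l = 4 consonants.

4


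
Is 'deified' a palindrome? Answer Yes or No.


Forward: 'deified'
Reversed: 'deified'
They are identical.

Yes


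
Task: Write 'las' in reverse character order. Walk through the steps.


Reverse 'las' character by character: 'sal'.

sal


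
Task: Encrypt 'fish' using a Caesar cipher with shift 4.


Shift each letter by 4: f -> j, i -> m, s -> w, h -> l. Result: 'jmwl'.

jmwl


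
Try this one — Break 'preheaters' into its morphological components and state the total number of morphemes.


Step 1: Identify prefix: 'pre' (meaning: before)
Step 2: Identify root: 'heat'
Step 3: Identify suffix(es): 'er, s'
Decomposition: pre- (prefix: before) + heat (root) + -er (suffix: one who) + -s (plural)
Total morphemes: 4

4 morphemes (pre- (prefix: before) + heat (root) + -er (suffix: one who) + -s (plural))


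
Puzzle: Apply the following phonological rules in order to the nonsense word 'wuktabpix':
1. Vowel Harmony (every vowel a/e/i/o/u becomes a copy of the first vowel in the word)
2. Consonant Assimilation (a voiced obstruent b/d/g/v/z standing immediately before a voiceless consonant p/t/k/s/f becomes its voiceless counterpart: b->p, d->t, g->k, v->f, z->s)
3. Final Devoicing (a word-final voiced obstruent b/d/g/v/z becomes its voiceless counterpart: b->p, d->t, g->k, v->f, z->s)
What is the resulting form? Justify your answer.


Starting form: 'wuktabpix'
Rule 1: Vowel Harmony: all vowels become 'u' (matching first vowel). 'wuktabpix' -> 'wuktubpux'
Rule 2: Consonant Assimilation: voiced obstruent before voiceless consonant becomes voiceless ('bp' -> 'pp'). 'wuktubpux' -> 'wuktuppux'
Rule 3: Final Devoicing: final consonant 'x' is not one of the voiced obstruents b/d/g/v/z. No change.
Final form: 'wuktuppux'

wuktuppux


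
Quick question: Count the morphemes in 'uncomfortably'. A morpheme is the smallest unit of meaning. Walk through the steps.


Decomposition: un- (prefix) + comfort (root) + -able (suffix) + -ly (suffix) = 4 morpheme(s)

4 morphemes


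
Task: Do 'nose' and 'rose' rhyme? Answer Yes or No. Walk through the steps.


Rime (stressed vowel + following sounds) of 'nose': -ose = /oʊz/
Rime of 'rose': -ose = /oʊz/
/oʊz/ and /oʊz/ are the same ending sound, so the words rhyme.

Yes


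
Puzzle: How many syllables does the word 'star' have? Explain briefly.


Break 'star' into syllables: star -> star = 1 syllable

1 syllable


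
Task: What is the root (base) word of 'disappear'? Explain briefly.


Remove prefix 'dis' from 'disappear' to get root 'appear'.

appear


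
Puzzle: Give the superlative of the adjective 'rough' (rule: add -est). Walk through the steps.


Apply superlative formation (add -est): 'rough' -> 'roughest'.

roughest


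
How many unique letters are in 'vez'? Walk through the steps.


Unique letters in 'vez': {e, v, z} = 3 distinct letters.

3


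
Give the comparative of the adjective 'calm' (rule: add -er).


Apply comparative formation (add -er): 'calm' -> 'calmer'.

calmer


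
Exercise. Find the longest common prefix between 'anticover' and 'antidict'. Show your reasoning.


Compare from the start: 4 characters match: 'anti'. Mismatch at position 5: 'c' vs 'd'.

anti


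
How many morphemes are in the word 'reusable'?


Decomposition: re- (prefix) + use (root) + -able (suffix) = 3 morpheme(s)

3 morphemes


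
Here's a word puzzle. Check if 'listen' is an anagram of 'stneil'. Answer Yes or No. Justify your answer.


Sorted letters of 'listen': 'eilnst'
Sorted letters of 'stneil': 'eilnst'
They match.

Yes


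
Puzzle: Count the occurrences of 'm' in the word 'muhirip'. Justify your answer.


Letter 'm' in 'muhirip': found at position(s) 1 = 1 occurrence(s).

1


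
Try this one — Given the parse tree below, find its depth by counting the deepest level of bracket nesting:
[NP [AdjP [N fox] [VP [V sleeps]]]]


Count bracket nesting levels:
'[' at pos 0: depth = 1
'[' at pos 4: depth = 2
'[' at pos 10: depth = 3
'[' at pos 18: depth = 3
'[' at pos 22: depth = 4
Maximum depth reached: 4

4


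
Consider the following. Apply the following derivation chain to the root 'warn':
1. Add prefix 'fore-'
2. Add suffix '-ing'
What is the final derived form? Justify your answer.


Step 1: Add prefix 'fore-' to 'warn' = 'forewarn'
Step 2: Add suffix '-ing' to 'forewarn' = 'forewarning'

forewarning


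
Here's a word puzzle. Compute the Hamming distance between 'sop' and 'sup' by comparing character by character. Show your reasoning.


Alignment:
Position 1: 's' vs 's' = match
Position 2: 'o' vs 'u' = DIFFER
Position 3: 'p' vs 'p' = match
Total differences: 1

1


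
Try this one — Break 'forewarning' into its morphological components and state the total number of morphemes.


Step 1: Identify prefix: 'fore' (meaning: before/front)
Step 2: Identify root: 'warn'
Step 3: Identify suffix(es): 'ing'
Decomposition: fore- (prefix: before/front) + warn (root) + -ing (suffix: ongoing action)
Total morphemes: 3

3 morphemes (fore- (prefix: before/front) + warn (root) + -ing (suffix: ongoing action))


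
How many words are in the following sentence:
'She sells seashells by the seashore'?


Split into words: She | sells | seashells | by | the | seashore = 6 words.

6


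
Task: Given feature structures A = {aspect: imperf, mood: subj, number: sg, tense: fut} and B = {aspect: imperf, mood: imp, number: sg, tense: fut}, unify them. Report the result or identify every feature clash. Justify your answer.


Compare features:
aspect: A=imperf vs B=imperf -> unified: imperf
mood: A=subj vs B=imp -> CLASH
number: A=sg vs B=sg -> unified: sg
tense: A=fut vs B=fut -> unified: fut
Clash detected on feature 'mood' (subj vs imp); unification fails.

CLASH on 'mood' (subj vs imp)


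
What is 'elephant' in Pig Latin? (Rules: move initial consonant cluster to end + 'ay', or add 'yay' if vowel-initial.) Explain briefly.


'elephant' starts with a vowel, so add 'yay': 'elephantyay'.

elephantyay


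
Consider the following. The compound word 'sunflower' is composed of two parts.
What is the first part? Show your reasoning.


Split 'sunflower' into 'sun' + 'flower'. The first part is 'sun'.

sun


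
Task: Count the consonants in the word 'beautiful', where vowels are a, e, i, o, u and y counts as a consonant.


Consonants in 'beautiful': b, t, f, l = 4 consonants.

4


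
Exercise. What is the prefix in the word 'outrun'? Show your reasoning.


The word 'outrun' = 'out' (prefix) + 'run' (root). The prefix is 'out'.

out


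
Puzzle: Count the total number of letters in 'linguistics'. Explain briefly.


Spell out 'linguistics' and number each letter: l(1), i(2), n(3), g(4), u(5), i(6), s(7), t(8), i(9), c(10), s(11). Total: 11 letters.

11


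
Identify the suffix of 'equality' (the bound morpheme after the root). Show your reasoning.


The word 'equality' = 'equal' (root) + '-ity' (suffix). The suffix is '-ity'.

ity


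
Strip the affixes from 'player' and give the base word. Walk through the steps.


Remove suffix '-er' from 'player' to get root 'play'.

play


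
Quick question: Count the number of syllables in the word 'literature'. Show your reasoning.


Break 'literature' into syllables: lit-er-a-ture -> lit | er | a | ture = 4 syllables

4 syllables


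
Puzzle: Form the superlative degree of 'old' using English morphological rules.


Apply superlative formation (add -est): 'old' -> 'oldest'.

oldest


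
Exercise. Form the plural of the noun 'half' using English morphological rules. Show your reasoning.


Apply rule: Change -f to -ves. 'half' becomes 'halves'.

halves


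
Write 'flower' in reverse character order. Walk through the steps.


Reverse 'flower' character by character: 'rewolf'.

rewolf


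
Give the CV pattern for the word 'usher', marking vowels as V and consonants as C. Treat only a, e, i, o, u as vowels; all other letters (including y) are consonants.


Letter mapping: u = V, s = C, h = C, e = V, r = C.

VCCVC


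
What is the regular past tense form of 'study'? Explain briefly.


Apply rule: Change -y to -ied. 'study' becomes 'studied'.

studied


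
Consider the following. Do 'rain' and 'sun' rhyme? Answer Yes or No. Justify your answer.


Rime (stressed vowel + following sounds) of 'rain': -ain = /eɪn/
Rime of 'sun': -un = /ʌn/
/eɪn/ and /ʌn/ are different ending sounds, so the words do not rhyme.

No


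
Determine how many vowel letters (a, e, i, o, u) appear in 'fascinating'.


Vowels in 'fascinating': a, i, a, i = 4 vowels.

4


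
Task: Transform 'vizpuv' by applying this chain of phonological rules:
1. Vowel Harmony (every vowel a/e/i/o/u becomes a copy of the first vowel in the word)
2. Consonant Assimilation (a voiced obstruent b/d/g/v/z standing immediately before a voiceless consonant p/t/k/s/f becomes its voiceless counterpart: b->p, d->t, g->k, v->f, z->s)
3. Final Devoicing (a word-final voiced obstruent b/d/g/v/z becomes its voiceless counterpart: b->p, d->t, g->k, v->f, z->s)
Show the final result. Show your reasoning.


Starting form: 'vizpuv'
Rule 1: Vowel Harmony: all vowels become 'i' (matching first vowel). 'vizpuv' -> 'vizpiv'
Rule 2: Consonant Assimilation: voiced obstruent before voiceless consonant becomes voiceless ('zp' -> 'sp'). 'vizpiv' -> 'vispiv'
Rule 3: Final Devoicing: word-final voiced obstruent 'v' becomes voiceless 'f'. 'vispiv' -> 'vispif'
Final form: 'vispif'

vispif


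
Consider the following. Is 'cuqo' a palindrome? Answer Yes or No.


Forward: 'cuqo'
Reversed: 'oquc'
They differ.

No


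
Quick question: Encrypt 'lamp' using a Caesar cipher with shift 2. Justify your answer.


Shift each letter by 2: l -> n, a -> c, m -> o, p -> r. Result: 'ncor'.

ncor


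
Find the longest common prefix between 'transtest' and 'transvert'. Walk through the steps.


Compare from the start: 5 characters match: 'trans'. Mismatch at position 6: 't' vs 'v'.

trans


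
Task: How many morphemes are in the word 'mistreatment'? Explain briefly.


Decomposition: mis- (prefix) + treat (root) + -ment (suffix) = 3 morpheme(s)

3 morphemes


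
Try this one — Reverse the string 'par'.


Reverse 'par' character by character: 'rap'.

rap


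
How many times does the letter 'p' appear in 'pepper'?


Letter 'p' in 'pepper': found at position(s) 1, 3, 4 = 3 occurrence(s).

3


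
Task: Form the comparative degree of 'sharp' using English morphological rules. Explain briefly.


Apply comparative formation (add -er): 'sharp' -> 'sharper'.

sharper


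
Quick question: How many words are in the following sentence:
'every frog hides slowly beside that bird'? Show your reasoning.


Split into words: every | frog | hides | slowly | beside | that | bird = 7 words.

7


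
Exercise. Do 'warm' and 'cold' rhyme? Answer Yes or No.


Rime (stressed vowel + following sounds) of 'warm': -arm = /ɔːrm/
Rime of 'cold': -old = /oʊld/
/ɔːrm/ and /oʊld/ are different ending sounds, so the words do not rhyme.

No


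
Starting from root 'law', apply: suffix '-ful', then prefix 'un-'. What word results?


Step 1: Add suffix '-ful' to 'law' = 'lawful'
Step 2: Add prefix 'un-' to 'lawful' = 'unlawful'

unlawful


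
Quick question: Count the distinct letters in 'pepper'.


Unique letters in 'pepper': {e, p, r} = 3 distinct letters.

3


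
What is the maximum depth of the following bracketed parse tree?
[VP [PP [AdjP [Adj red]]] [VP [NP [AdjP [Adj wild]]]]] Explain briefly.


Count bracket nesting levels:
'[' at pos 0: depth = 1
'[' at pos 4: depth = 2
'[' at pos 8: depth = 3
'[' at pos 14: depth = 4
'[' at pos 26: depth = 2
'[' at pos 30: depth = 3
'[' at pos 34: depth = 4
'[' at pos 40: depth = 5
Maximum depth reached: 5

5


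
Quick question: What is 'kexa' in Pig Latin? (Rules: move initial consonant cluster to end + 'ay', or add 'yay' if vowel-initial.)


'kexa': move consonant cluster 'k' to end and add 'ay': 'exakay'.

exakay


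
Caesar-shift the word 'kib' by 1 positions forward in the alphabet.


Shift each letter by 1: k -> l, i -> j, b -> c. Result: 'ljc'.

ljc


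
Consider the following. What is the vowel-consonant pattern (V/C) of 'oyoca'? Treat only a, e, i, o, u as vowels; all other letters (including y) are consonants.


Letter mapping: o = V, y = C, o = V, c = C, a = V.

VCVCV


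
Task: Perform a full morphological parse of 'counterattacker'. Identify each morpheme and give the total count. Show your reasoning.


Step 1: Identify prefix: 'counter' (meaning: against)
Step 2: Identify root: 'attack'
Step 3: Identify suffix(es): 'er'
Decomposition: counter- (prefix: against) + attack (root) + -er (suffix: one who)
Total morphemes: 3

3 morphemes (counter- (prefix: against) + attack (root) + -er (suffix: one who))


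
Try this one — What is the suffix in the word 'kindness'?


The word 'kindness' = 'kind' (root) + '-ness' (suffix). The suffix is '-ness'.

ness


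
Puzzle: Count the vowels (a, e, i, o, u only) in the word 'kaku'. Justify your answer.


Vowels in 'kaku': a, u = 2 vowels.

2


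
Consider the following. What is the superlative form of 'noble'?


Apply superlative formation (ends in e: add -st): 'noble' -> 'noblest'.

noblest


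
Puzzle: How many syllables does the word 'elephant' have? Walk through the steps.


Break 'elephant' into syllables: el-e-phant -> el | e | phant = 3 syllables

3 syllables


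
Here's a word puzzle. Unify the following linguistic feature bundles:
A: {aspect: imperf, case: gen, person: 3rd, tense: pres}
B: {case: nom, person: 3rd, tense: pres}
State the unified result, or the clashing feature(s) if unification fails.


Compare features:
aspect: A=imperf vs B=_ -> unified: imperf
case: A=gen vs B=nom -> CLASH
person: A=3rd vs B=3rd -> unified: 3rd
tense: A=pres vs B=pres -> unified: pres
Clash detected on feature 'case' (gen vs nom); unification fails.

CLASH on 'case' (gen vs nom)


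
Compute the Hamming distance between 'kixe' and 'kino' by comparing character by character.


Alignment:
Position 1: 'k' vs 'k' = match
Position 2: 'i' vs 'i' = match
Position 3: 'x' vs 'n' = DIFFER
Position 4: 'e' vs 'o' = DIFFER
Total differences: 2

2


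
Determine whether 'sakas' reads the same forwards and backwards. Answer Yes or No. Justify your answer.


Forward: 'sakas'
Reversed: 'sakas'
They are identical.

Yes


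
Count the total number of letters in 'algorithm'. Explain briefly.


Spell out 'algorithm' and number each letter: a(1), l(2), g(3), o(4), r(5), i(6), t(7), h(8), m(9). Total: 9 letters.

9


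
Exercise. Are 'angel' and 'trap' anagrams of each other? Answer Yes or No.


Sorted letters of 'angel': 'aegln'
Sorted letters of 'trap': 'aprt'
They do not match.

No


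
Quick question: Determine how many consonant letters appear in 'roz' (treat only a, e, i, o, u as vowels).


Consonants in 'roz': r, z = 2 consonants.

2


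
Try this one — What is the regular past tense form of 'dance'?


Apply rule: Add -d (word ends in -e). 'dance' becomes 'danced'.

danced


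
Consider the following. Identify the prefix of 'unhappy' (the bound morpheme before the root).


The word 'unhappy' = 'un' (prefix) + 'happy' (root). The prefix is 'un'.

un


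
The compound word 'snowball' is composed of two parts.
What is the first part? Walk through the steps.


Split 'snowball' into 'snow' + 'ball'. The first part is 'snow'.

snow


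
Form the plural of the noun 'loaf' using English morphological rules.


Apply rule: Change -f to -ves. 'loaf' becomes 'loaves'.

loaves


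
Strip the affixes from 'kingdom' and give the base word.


Remove suffix '-dom' from 'kingdom' to get root 'king'.

king


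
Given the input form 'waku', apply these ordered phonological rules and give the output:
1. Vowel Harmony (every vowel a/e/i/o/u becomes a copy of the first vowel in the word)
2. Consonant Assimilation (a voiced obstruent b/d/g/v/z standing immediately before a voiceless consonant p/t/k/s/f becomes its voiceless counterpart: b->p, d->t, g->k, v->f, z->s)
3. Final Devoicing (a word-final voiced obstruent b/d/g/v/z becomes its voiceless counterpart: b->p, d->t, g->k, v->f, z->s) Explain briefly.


Starting form: 'waku'
Rule 1: Vowel Harmony: all vowels become 'a' (matching first vowel). 'waku' -> 'waka'
Rule 2: Consonant Assimilation: no voiced obstruent (b/d/g/v/z) stands immediately before a voiceless consonant (p/t/k/s/f). No change.
Rule 3: Final Devoicing: the word ends in the vowel 'a', not a consonant. No change.
Final form: 'waka'

waka


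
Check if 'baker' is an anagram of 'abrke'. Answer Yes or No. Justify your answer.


Sorted letters of 'baker': 'abekr'
Sorted letters of 'abrke': 'abekr'
They match.

Yes


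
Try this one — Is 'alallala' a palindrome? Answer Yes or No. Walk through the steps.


Forward: 'alallala'
Reversed: 'alallala'
They are identical.

Yes


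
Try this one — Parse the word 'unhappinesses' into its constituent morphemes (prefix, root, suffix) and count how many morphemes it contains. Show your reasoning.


Step 1: Identify prefix: 'un' (meaning: not/reverse)
Step 2: Identify root: 'happy'
Step 3: Identify suffix(es): 'ness, es'
Decomposition: un- (prefix: not/reverse) + happy (root) + -ness (suffix: state of) + -es (plural)
Total morphemes: 4

4 morphemes (un- (prefix: not/reverse) + happy (root) + -ness (suffix: state of) + -es (plural))


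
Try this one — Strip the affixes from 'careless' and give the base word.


Remove suffix '-less' from 'careless' to get root 'care'.

care


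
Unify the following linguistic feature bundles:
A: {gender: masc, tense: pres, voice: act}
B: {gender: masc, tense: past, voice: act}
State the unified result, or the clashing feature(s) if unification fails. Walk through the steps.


Compare features:
gender: A=masc vs B=masc -> unified: masc
tense: A=pres vs B=past -> CLASH
voice: A=act vs B=act -> unified: act
Clash detected on feature 'tense' (pres vs past); unification fails.

CLASH on 'tense' (pres vs past)


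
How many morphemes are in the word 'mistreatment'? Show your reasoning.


Decomposition: mis- (prefix) + treat (root) + -ment (suffix) = 3 morpheme(s)

3 morphemes


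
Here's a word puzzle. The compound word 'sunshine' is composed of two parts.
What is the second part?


Split 'sunshine' into 'sun' + 'shine'. The second part is 'shine'.

shine


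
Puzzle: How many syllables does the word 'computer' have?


Break 'computer' into syllables: com-pu-ter -> com | pu | ter = 3 syllables

3 syllables


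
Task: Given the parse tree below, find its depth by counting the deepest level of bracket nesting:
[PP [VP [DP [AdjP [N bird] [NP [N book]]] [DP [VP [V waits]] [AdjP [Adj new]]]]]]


Count bracket nesting levels:
'[' at pos 0: depth = 1
'[' at pos 4: depth = 2
'[' at pos 8: depth = 3
'[' at pos 12: depth = 4
'[' at pos 18: depth = 5
'[' at pos 27: depth = 5
'[' at pos 31: depth = 6
'[' at pos 42: depth = 4
'[' at pos 46: depth = 5
'[' at pos 50: depth = 6
'[' at pos 61: depth = 5
'[' at pos 67: depth = 6
Maximum depth reached: 6

6


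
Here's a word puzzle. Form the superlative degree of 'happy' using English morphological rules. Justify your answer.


Apply superlative formation (consonant + y: change y to i, add -est): 'happy' -> 'happiest'.

happiest


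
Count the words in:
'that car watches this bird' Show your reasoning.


Split into words: that | car | watches | this | bird = 5 words.

5


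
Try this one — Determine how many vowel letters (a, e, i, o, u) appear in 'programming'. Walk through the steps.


Vowels in 'programming': o, a, i = 3 vowels.

3


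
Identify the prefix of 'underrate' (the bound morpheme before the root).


The word 'underrate' = 'under' (prefix) + 'rate' (root). The prefix is 'under'.

under


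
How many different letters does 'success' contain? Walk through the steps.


Unique letters in 'success': {c, e, s, u} = 4 distinct letters.

4


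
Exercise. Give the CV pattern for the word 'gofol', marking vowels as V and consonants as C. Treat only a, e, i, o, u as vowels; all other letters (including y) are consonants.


Letter mapping: g = C, o = V, f = C, o = V, l = C.

CVCVC


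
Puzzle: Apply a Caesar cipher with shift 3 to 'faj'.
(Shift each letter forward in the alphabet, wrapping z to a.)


Shift each letter by 3: f -> i, a -> d, j -> m. Result: 'idm'.

idm


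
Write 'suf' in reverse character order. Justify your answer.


Reverse 'suf' character by character: 'fus'.

fus


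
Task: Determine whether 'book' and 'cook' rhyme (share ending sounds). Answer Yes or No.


Rime (stressed vowel + following sounds) of 'book': -ook = /ʊk/
Rime of 'cook': -ook = /ʊk/
/ʊk/ and /ʊk/ are the same ending sound, so the words rhyme.

Yes


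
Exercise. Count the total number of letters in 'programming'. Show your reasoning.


Spell out 'programming' and number each letter: p(1), r(2), o(3), g(4), r(5), a(6), m(7), m(8), i(9), n(10), g(11). Total: 11 letters.

11


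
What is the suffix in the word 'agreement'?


The word 'agreement' = 'agree' (root) + '-ment' (suffix). The suffix is '-ment'.

ment


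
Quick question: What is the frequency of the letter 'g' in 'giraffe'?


Letter 'g' in 'giraffe': found at position(s) 1 = 1 occurrence(s).

1


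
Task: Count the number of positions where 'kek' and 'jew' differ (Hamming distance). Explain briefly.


Alignment:
Position 1: 'k' vs 'j' = DIFFER
Position 2: 'e' vs 'e' = match
Position 3: 'k' vs 'w' = DIFFER
Total differences: 2

2


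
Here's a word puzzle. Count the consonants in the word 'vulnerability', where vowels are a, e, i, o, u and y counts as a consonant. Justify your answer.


Consonants in 'vulnerability': v, l, n, r, b, l, t, y = 8 consonants.

8


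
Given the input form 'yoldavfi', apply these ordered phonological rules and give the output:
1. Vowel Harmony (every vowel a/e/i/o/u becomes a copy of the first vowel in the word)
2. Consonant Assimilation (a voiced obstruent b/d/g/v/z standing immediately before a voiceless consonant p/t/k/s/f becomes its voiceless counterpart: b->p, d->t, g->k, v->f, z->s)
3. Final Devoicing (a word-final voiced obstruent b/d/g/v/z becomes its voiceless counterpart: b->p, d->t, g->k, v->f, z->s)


Starting form: 'yoldavfi'
Rule 1: Vowel Harmony: all vowels become 'o' (matching first vowel). 'yoldavfi' -> 'yoldovfo'
Rule 2: Consonant Assimilation: voiced obstruent before voiceless consonant becomes voiceless ('vf' -> 'ff'). 'yoldovfo' -> 'yoldoffo'
Rule 3: Final Devoicing: the word ends in the vowel 'o', not a consonant. No change.
Final form: 'yoldoffo'

yoldoffo


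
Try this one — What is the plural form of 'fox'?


Apply rule: Add -es (sibilant/fricative ending). 'fox' becomes 'foxes'.

foxes


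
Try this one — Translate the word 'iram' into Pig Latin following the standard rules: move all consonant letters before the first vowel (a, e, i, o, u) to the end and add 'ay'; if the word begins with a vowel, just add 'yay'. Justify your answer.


'iram' starts with a vowel, so add 'yay': 'iramyay'.

iramyay


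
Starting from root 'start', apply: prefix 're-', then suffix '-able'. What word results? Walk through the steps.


Step 1: Add prefix 're-' to 'start' = 'restart'
Step 2: Add suffix '-able' to 'restart' = 'restartable'

restartable


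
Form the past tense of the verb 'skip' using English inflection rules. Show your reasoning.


Apply rule: Double final consonant and add -ed. 'skip' becomes 'skipped'.

skipped


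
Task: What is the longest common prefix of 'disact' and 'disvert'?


Compare from the start: 3 characters match: 'dis'. Mismatch at position 4: 'a' vs 'v'.

dis


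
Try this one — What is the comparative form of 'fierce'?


Apply comparative formation (ends in e: add -r): 'fierce' -> 'fiercer'.

fiercer


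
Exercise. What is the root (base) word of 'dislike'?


Remove prefix 'dis' from 'dislike' to get root 'like'.

like


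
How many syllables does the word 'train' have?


Break 'train' into syllables: train -> train = 1 syllable

1 syllable


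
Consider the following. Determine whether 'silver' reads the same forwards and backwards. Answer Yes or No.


Forward: 'silver'
Reversed: 'revlis'
They differ.

No


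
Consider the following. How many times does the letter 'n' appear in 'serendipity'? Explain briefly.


Letter 'n' in 'serendipity': found at position(s) 5 = 1 occurrence(s).

1


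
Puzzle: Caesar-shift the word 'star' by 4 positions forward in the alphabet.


Shift each letter by 4: s -> w, t -> x, a -> e, r -> v. Result: 'wxev'.

wxev


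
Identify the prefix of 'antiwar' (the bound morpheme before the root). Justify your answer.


The word 'antiwar' = 'anti' (prefix) + 'war' (root). The prefix is 'anti'.

anti


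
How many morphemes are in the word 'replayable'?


Decomposition: re- (prefix) + play (root) + -able (suffix) = 3 morpheme(s)

3 morphemes


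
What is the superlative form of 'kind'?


Apply superlative formation (add -est): 'kind' -> 'kindest'.

kindest


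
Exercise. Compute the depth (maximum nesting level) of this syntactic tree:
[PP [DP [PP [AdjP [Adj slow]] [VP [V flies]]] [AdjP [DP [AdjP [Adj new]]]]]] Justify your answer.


Count bracket nesting levels:
'[' at pos 0: depth = 1
'[' at pos 4: depth = 2
'[' at pos 8: depth = 3
'[' at pos 12: depth = 4
'[' at pos 18: depth = 5
'[' at pos 30: depth = 4
'[' at pos 34: depth = 5
'[' at pos 46: depth = 3
'[' at pos 52: depth = 4
'[' at pos 56: depth = 5
'[' at pos 62: depth = 6
Maximum depth reached: 6

6


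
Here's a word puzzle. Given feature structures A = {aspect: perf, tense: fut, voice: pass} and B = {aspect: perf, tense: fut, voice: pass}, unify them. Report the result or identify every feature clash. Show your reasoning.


Compare features:
aspect: A=perf vs B=perf -> unified: perf
tense: A=fut vs B=fut -> unified: fut
voice: A=pass vs B=pass -> unified: pass
No clashes found.

Unified: {aspect: perf, tense: fut, voice: pass}


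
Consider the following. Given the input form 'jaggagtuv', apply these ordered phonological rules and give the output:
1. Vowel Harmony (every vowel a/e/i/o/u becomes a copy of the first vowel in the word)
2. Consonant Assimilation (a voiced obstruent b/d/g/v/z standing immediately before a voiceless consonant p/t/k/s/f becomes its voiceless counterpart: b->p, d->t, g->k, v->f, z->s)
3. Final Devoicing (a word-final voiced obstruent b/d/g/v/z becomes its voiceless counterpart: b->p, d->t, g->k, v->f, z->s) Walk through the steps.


Starting form: 'jaggagtuv'
Rule 1: Vowel Harmony: all vowels become 'a' (matching first vowel). 'jaggagtuv' -> 'jaggagtav'
Rule 2: Consonant Assimilation: voiced obstruent before voiceless consonant becomes voiceless ('gt' -> 'kt'). 'jaggagtav' -> 'jaggaktav'
Rule 3: Final Devoicing: word-final voiced obstruent 'v' becomes voiceless 'f'. 'jaggaktav' -> 'jaggaktaf'
Final form: 'jaggaktaf'

jaggaktaf


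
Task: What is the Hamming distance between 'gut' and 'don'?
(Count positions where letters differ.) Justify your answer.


Alignment:
Position 1: 'g' vs 'd' = DIFFER
Position 2: 'u' vs 'o' = DIFFER
Position 3: 't' vs 'n' = DIFFER
Total differences: 3

3


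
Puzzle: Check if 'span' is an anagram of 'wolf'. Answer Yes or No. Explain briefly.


Sorted letters of 'span': 'anps'
Sorted letters of 'wolf': 'flow'
They do not match.

No


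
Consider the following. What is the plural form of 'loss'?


Apply rule: Add -es (sibilant/fricative ending). 'loss' becomes 'losses'.

losses


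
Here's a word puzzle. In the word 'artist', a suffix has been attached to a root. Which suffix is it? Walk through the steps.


The word 'artist' = 'art' (root) + '-ist' (suffix). The suffix is '-ist'.

ist


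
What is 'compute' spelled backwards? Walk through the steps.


Reverse 'compute' character by character: 'etupmoc'.

etupmoc


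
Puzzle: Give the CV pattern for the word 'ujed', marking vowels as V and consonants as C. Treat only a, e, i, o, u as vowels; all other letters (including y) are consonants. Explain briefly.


Letter mapping: u = V, j = C, e = V, d = C.

VCVC


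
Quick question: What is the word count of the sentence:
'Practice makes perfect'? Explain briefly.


Split into words: Practice | makes | perfect = 3 words.

3


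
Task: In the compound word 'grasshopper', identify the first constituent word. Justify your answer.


Split 'grasshopper' into 'grass' + 'hopper'. The first part is 'grass'.

grass


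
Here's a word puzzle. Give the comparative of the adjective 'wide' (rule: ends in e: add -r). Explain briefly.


Apply comparative formation (ends in e: add -r): 'wide' -> 'wider'.

wider


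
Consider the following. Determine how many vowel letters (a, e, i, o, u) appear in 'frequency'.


Vowels in 'frequency': e, u, e = 3 vowels.

3


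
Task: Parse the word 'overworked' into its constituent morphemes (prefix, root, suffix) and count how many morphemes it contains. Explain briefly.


Step 1: Identify prefix: 'over' (meaning: excessively)
Step 2: Identify root: 'work'
Step 3: Identify suffix(es): 'ed'
Decomposition: over- (prefix: excessively) + work (root) + -ed (suffix: past)
Total morphemes: 3

3 morphemes (over- (prefix: excessively) + work (root) + -ed (suffix: past))


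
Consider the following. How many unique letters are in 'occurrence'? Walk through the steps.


Unique letters in 'occurrence': {c, e, n, o, r, u} = 6 distinct letters.

6


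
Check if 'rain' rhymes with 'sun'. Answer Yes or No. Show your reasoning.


Rime (stressed vowel + following sounds) of 'rain': -ain = /eɪn/
Rime of 'sun': -un = /ʌn/
/eɪn/ and /ʌn/ are different ending sounds, so the words do not rhyme.

No


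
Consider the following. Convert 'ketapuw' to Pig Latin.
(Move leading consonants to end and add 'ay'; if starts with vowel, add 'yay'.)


'ketapuw': move consonant cluster 'k' to end and add 'ay': 'etapuwkay'.

etapuwkay


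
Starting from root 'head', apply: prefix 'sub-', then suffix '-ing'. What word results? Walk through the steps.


Step 1: Add prefix 'sub-' to 'head' = 'subhead'
Step 2: Add suffix '-ing' to 'subhead' = 'subheading'

subheading


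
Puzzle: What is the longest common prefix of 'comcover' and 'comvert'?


Compare from the start: 3 characters match: 'com'. Mismatch at position 4: 'c' vs 'v'.

com


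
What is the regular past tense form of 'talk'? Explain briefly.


Apply rule: Add -ed. 'talk' becomes 'talked'.

talked


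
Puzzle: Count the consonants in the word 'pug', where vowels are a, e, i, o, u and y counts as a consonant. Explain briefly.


Consonants in 'pug': p, g = 2 consonants.

2


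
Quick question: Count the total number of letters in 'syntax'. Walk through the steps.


Spell out 'syntax' and number each letter: s(1), y(2), n(3), t(4), a(5), x(6). Total: 6 letters.

6


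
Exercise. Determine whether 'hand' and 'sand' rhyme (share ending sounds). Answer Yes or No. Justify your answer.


Rime (stressed vowel + following sounds) of 'hand': -and = /ænd/
Rime of 'sand': -and = /ænd/
/ænd/ and /ænd/ are the same ending sound, so the words rhyme.

Yes


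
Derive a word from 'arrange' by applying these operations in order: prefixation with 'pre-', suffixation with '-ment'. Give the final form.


Step 1: Add prefix 'pre-' to 'arrange' = 'prearrange'
Step 2: Add suffix '-ment' to 'prearrange' = 'prearrangement'

prearrangement


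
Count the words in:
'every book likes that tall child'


Split into words: every | book | likes | that | tall | child = 6 words.

6


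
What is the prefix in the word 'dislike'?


The word 'dislike' = 'dis' (prefix) + 'like' (root). The prefix is 'dis'.

dis


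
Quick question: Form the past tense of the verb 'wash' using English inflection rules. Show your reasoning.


Apply rule: Add -ed. 'wash' becomes 'washed'.

washed


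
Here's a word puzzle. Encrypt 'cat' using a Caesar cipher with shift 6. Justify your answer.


Shift each letter by 6: c -> i, a -> g, t -> z. Result: 'igz'.

igz


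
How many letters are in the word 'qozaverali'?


Spell out 'qozaverali' and number each letter: q(1), o(2), z(3), a(4), v(5), e(6), r(7), a(8), l(9), i(10). Total: 10 letters.

10


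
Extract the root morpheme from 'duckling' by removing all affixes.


Remove suffix '-ling' from 'duckling' to get root 'duck'.

duck
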